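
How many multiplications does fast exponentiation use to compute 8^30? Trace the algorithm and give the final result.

Computing 8^30 by squaring (build up from 8^1; each line after the first costs one multiplication):

8^1 = 8
8^2 = (8^1)^2 = 8^2 = 64
8^3 = 8 * 8^2 = 8 * 64 = 512
8^6 = (8^3)^2 = 512^2 = 262144
8^7 = 8 * 8^6 = 8 * 262144 = 2097152
8^14 = (8^7)^2 = 2097152^2 = 4398046511104
8^15 = 8 * 8^14 = 8 * 4398046511104 = 35184372088832
8^30 = (8^15)^2 = 35184372088832^2 = 1237940039285380274899124224

Result: 1237940039285380274899124224
Multiplications needed: 7 (7 lines after 8^1)

8^30 = 1237940039285380274899124224. Using exponentiation by squaring, this requires 7 multiplications. The key idea: if the exponent is even, square the half-power; if odd, multiply by the base once.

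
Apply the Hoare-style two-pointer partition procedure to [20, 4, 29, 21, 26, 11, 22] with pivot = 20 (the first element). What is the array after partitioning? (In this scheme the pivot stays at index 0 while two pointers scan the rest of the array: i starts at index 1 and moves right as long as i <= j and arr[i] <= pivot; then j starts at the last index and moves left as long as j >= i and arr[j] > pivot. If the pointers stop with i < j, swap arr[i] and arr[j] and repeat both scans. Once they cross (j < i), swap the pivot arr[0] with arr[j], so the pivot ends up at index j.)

Hoare-style two-pointer partition with pivot = 20:

Initial array: [20, 4, 29, 21, 26, 11, 22]

Pointers start at i = 1, j = 6.
i stops at index 2 (arr[2]=29 > 20), j stops at index 5 (arr[5]=11 <= 20): swap arr[2] and arr[5], array becomes [20, 4, 11, 21, 26, 29, 22]
i ends at 3, j ends at 2: the pointers have crossed (j < i), so scanning stops.

Swap pivot arr[0] with arr[2] to place pivot at position 2: [11, 4, 20, 21, 26, 29, 22]
Pivot position: 2

After partitioning with pivot 20, the array becomes [11, 4, 20, 21, 26, 29, 22]. The pivot is placed at index 2. All elements to the left of the pivot are <= 20, and all elements to the right are > 20.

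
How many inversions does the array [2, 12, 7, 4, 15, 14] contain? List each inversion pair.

Finding inversions in [2, 12, 7, 4, 15, 14]:

(1, 2): arr[1]=12 > arr[2]=7
(1, 3): arr[1]=12 > arr[3]=4
(2, 3): arr[2]=7 > arr[3]=4
(4, 5): arr[4]=15 > arr[5]=14

Total inversions: 4

The array has 4 inversion(s): (1,2), (1,3), (2,3), (4,5). Each pair (i,j) satisfies i < j and arr[i] > arr[j].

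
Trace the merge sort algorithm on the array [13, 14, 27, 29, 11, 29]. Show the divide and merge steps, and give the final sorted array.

Merge sort trace:

Split: [13, 14, 27, 29, 11, 29] -> [13, 14, 27] and [29, 11, 29]
  Split: [13, 14, 27] -> [13] and [14, 27]
    Split: [14, 27] -> [14] and [27]
    Merge: [14] + [27] -> [14, 27]
  Merge: [13] + [14, 27] -> [13, 14, 27]
  Split: [29, 11, 29] -> [29] and [11, 29]
    Split: [11, 29] -> [11] and [29]
    Merge: [11] + [29] -> [11, 29]
  Merge: [29] + [11, 29] -> [11, 29, 29]
Merge: [13, 14, 27] + [11, 29, 29] -> [11, 13, 14, 27, 29, 29]

Final sorted array: [11, 13, 14, 27, 29, 29]

The merge sort proceeds by recursively splitting the array and merging sorted halves.
After all merges, the sorted array is [11, 13, 14, 27, 29, 29].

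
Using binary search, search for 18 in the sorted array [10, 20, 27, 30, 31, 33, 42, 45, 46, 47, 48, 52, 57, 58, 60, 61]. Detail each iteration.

Binary search for 18 in [10, 20, 27, 30, 31, 33, 42, 45, 46, 47, 48, 52, 57, 58, 60, 61]:

lo=0, hi=15, mid=7, arr[mid]=45 -> 45 > 18, search left half
lo=0, hi=6, mid=3, arr[mid]=30 -> 30 > 18, search left half
lo=0, hi=2, mid=1, arr[mid]=20 -> 20 > 18, search left half
lo=0, hi=0, mid=0, arr[mid]=10 -> 10 < 18, search right half
lo=1 > hi=0, target 18 not found

Binary search determines that 18 is not in the array after 4 comparisons. The search space was exhausted without finding the target.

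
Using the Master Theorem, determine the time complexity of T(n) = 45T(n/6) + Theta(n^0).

Master Theorem for T(n) = 45T(n/6) + O(n^0):

a = 45, b = 6, c = 0
log_b(a) = log_6(45) = 2.1245

Case 1: c = 0 < log_6(45) = 2.1245
T(n) = O(n^(log_6 45))

For T(n) = 45T(n/6) + O(n^0): log_6(45) = 2.1245. This is Case 1 of the Master Theorem (c < log_b(a), work dominated by leaves), giving O(n^(log_6 45)).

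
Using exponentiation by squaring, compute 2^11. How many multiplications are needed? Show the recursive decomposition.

Computing 2^11 by squaring (build up from 2^1; each line after the first costs one multiplication):

2^1 = 2
2^2 = (2^1)^2 = 2^2 = 4
2^4 = (2^2)^2 = 4^2 = 16
2^5 = 2 * 2^4 = 2 * 16 = 32
2^10 = (2^5)^2 = 32^2 = 1024
2^11 = 2 * 2^10 = 2 * 1024 = 2048

Result: 2048
Multiplications needed: 5 (5 lines after 2^1)

2^11 = 2048. Using exponentiation by squaring, this requires 5 multiplications. The key idea: if the exponent is even, square the half-power; if odd, multiply by the base once.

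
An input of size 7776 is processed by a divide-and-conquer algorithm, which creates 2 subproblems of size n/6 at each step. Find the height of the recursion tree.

For divide and conquer with division factor 6:

Problem sizes at each level:
Level 0: 7776
Level 1: 1296
Level 2: 216
Level 3: 36
Level 4: 6
Level 5: 1

The root is level 0 and the size-1 base case is level 5 (the tree spans levels 0 through 5, i.e. 6 levels counting the root), so the depth is the number of divisions: log_6(7776) = 5

The recursion tree depth is log_6(7776) = 5. At each level, the problem size is divided by 6, so it takes 5 divisions to reduce to a base case of size 1. The algorithm makes 2 recursive calls at each level.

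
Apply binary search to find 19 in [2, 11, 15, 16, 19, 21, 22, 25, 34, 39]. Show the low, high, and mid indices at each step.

Binary search for 19 in [2, 11, 15, 16, 19, 21, 22, 25, 34, 39]:

lo=0, hi=9, mid=4, arr[mid]=19 -> Found target at index 4!

Binary search finds 19 at index 4 after 1 comparisons. The search repeatedly halves the search space by comparing with the middle element.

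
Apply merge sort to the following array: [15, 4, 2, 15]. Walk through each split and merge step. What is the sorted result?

Merge sort trace:

Split: [15, 4, 2, 15] -> [15, 4] and [2, 15]
  Split: [15, 4] -> [15] and [4]
  Merge: [15] + [4] -> [4, 15]
  Split: [2, 15] -> [2] and [15]
  Merge: [2] + [15] -> [2, 15]
Merge: [4, 15] + [2, 15] -> [2, 4, 15, 15]

Final sorted array: [2, 4, 15, 15]

The merge sort proceeds by recursively splitting the array and merging sorted halves.
After all merges, the sorted array is [2, 4, 15, 15].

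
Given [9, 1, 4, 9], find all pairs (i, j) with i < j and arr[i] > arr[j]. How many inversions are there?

Finding inversions in [9, 1, 4, 9]:

(0, 1): arr[0]=9 > arr[1]=1
(0, 2): arr[0]=9 > arr[2]=4

Total inversions: 2

The array has 2 inversion(s): (0,1), (0,2). Each pair (i,j) satisfies i < j and arr[i] > arr[j].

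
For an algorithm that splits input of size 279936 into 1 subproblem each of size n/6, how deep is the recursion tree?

For divide and conquer with division factor 6:

Problem sizes at each level:
Level 0: 279936
Level 1: 46656
Level 2: 7776
Level 3: 1296
Level 4: 216
Level 5: 36
Level 6: 6
Level 7: 1

The root is level 0 and the size-1 base case is level 7 (the tree spans levels 0 through 7, i.e. 8 levels counting the root), so the depth is the number of divisions: log_6(279936) = 7

The recursion tree depth is log_6(279936) = 7. At each level, the problem size is divided by 6, so it takes 7 divisions to reduce to a base case of size 1. The algorithm makes 1 recursive call at each level.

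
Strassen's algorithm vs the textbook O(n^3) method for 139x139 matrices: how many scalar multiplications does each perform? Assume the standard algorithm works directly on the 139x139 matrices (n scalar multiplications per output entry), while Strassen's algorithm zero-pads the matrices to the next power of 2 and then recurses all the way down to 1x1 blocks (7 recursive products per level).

Matrix multiplication for 139x139 matrices:

Strassen's algorithm requires power-of-2 dimensions. Pad 139x139 to 256x256 (next power of 2).

Standard algorithm: 139^3 = 2685619 multiplications
Strassen's algorithm: 7^(log2(256)) = 7^8 = 5764801 multiplications
Difference: 2685619 - 5764801 = -3079182 (Strassen uses MORE here due to padding overhead — for small or just-over-power-of-2 n, padding can outweigh the per-level savings)

Standard: 2685619 multiplications (139^3). Strassen: 5764801 multiplications (7^8, after padding to 256x256). Strassen reduces 8 recursive multiplications to 7 at each level.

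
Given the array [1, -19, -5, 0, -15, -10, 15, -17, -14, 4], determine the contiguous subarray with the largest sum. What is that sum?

Using Kadane's algorithm on [1, -19, -5, 0, -15, -10, 15, -17, -14, 4]:

Scanning through the array:
Position 1 (value -19): max_ending_here = -18, max_so_far = 1
Position 2 (value -5): max_ending_here = -5, max_so_far = 1
Position 3 (value 0): max_ending_here = 0, max_so_far = 1
Position 4 (value -15): max_ending_here = -15, max_so_far = 1
Position 5 (value -10): max_ending_here = -10, max_so_far = 1
Position 6 (value 15): max_ending_here = 15, max_so_far = 15
Position 7 (value -17): max_ending_here = -2, max_so_far = 15
Position 8 (value -14): max_ending_here = -14, max_so_far = 15
Position 9 (value 4): max_ending_here = 4, max_so_far = 15

Maximum subarray: [15]
Maximum sum: 15

The maximum subarray is [15] with sum 15. This subarray runs from index 6 to index 6.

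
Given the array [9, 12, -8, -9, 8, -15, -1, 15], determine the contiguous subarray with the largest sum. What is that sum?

Using Kadane's algorithm on [9, 12, -8, -9, 8, -15, -1, 15]:

Scanning through the array:
Position 1 (value 12): max_ending_here = 21, max_so_far = 21
Position 2 (value -8): max_ending_here = 13, max_so_far = 21
Position 3 (value -9): max_ending_here = 4, max_so_far = 21
Position 4 (value 8): max_ending_here = 12, max_so_far = 21
Position 5 (value -15): max_ending_here = -3, max_so_far = 21
Position 6 (value -1): max_ending_here = -1, max_so_far = 21
Position 7 (value 15): max_ending_here = 15, max_so_far = 21

Maximum subarray: [9, 12]
Maximum sum: 21

The maximum subarray is [9, 12] with sum 21. This subarray runs from index 0 to index 1.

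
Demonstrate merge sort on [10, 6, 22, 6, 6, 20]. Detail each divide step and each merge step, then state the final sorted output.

Merge sort trace:

Split: [10, 6, 22, 6, 6, 20] -> [10, 6, 22] and [6, 6, 20]
  Split: [10, 6, 22] -> [10] and [6, 22]
    Split: [6, 22] -> [6] and [22]
    Merge: [6] + [22] -> [6, 22]
  Merge: [10] + [6, 22] -> [6, 10, 22]
  Split: [6, 6, 20] -> [6] and [6, 20]
    Split: [6, 20] -> [6] and [20]
    Merge: [6] + [20] -> [6, 20]
  Merge: [6] + [6, 20] -> [6, 6, 20]
Merge: [6, 10, 22] + [6, 6, 20] -> [6, 6, 6, 10, 20, 22]

Final sorted array: [6, 6, 6, 10, 20, 22]

The merge sort proceeds by recursively splitting the array and merging sorted halves.
After all merges, the sorted array is [6, 6, 6, 10, 20, 22].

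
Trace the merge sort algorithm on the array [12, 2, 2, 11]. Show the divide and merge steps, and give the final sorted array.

Merge sort trace:

Split: [12, 2, 2, 11] -> [12, 2] and [2, 11]
  Split: [12, 2] -> [12] and [2]
  Merge: [12] + [2] -> [2, 12]
  Split: [2, 11] -> [2] and [11]
  Merge: [2] + [11] -> [2, 11]
Merge: [2, 12] + [2, 11] -> [2, 2, 11, 12]

Final sorted array: [2, 2, 11, 12]

The merge sort proceeds by recursively splitting the array and merging sorted halves.
After all merges, the sorted array is [2, 2, 11, 12].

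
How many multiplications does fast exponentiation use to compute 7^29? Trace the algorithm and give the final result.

Computing 7^29 by squaring (build up from 7^1; each line after the first costs one multiplication):

7^1 = 7
7^2 = (7^1)^2 = 7^2 = 49
7^3 = 7 * 7^2 = 7 * 49 = 343
7^6 = (7^3)^2 = 343^2 = 117649
7^7 = 7 * 7^6 = 7 * 117649 = 823543
7^14 = (7^7)^2 = 823543^2 = 678223072849
7^28 = (7^14)^2 = 678223072849^2 = 459986536544739960976801
7^29 = 7 * 7^28 = 7 * 459986536544739960976801 = 3219905755813179726837607

Result: 3219905755813179726837607
Multiplications needed: 7 (7 lines after 7^1)

7^29 = 3219905755813179726837607. Using exponentiation by squaring, this requires 7 multiplications. The key idea: if the exponent is even, square the half-power; if odd, multiply by the base once.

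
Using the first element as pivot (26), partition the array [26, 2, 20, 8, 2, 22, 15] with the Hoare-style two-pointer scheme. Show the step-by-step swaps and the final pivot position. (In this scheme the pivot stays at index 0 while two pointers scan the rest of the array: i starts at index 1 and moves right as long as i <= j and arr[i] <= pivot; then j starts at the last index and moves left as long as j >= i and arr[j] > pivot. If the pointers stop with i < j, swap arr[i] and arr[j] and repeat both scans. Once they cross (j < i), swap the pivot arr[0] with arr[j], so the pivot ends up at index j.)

Hoare-style two-pointer partition with pivot = 26:

Initial array: [26, 2, 20, 8, 2, 22, 15]

Pointers start at i = 1, j = 6.
i ends at 7, j ends at 6: the pointers have crossed (j < i), so scanning stops.

Swap pivot arr[0] with arr[6] to place pivot at position 6: [15, 2, 20, 8, 2, 22, 26]
Pivot position: 6

After partitioning with pivot 26, the array becomes [15, 2, 20, 8, 2, 22, 26]. The pivot is placed at index 6. All elements to the left of the pivot are <= 26, and all elements to the right are > 26.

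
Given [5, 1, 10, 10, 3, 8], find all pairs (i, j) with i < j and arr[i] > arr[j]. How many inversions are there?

Finding inversions in [5, 1, 10, 10, 3, 8]:

(0, 1): arr[0]=5 > arr[1]=1
(0, 4): arr[0]=5 > arr[4]=3
(2, 4): arr[2]=10 > arr[4]=3
(2, 5): arr[2]=10 > arr[5]=8
(3, 4): arr[3]=10 > arr[4]=3
(3, 5): arr[3]=10 > arr[5]=8

Total inversions: 6

The array has 6 inversion(s): (0,1), (0,4), (2,4), (2,5), (3,4), (3,5). Each pair (i,j) satisfies i < j and arr[i] > arr[j].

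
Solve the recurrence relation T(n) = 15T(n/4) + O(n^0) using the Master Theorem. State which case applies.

Master Theorem for T(n) = 15T(n/4) + O(n^0):

a = 15, b = 4, c = 0
log_b(a) = log_4(15) = 1.9534

Case 1: c = 0 < log_4(15) = 1.9534
T(n) = O(n^(log_4 15))

For T(n) = 15T(n/4) + O(n^0): log_4(15) = 1.9534. This is Case 1 of the Master Theorem (c < log_b(a), work dominated by leaves), giving O(n^(log_4 15)).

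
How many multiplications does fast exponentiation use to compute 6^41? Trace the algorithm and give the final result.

Computing 6^41 by squaring (build up from 6^1; each line after the first costs one multiplication):

6^1 = 6
6^2 = (6^1)^2 = 6^2 = 36
6^4 = (6^2)^2 = 36^2 = 1296
6^5 = 6 * 6^4 = 6 * 1296 = 7776
6^10 = (6^5)^2 = 7776^2 = 60466176
6^20 = (6^10)^2 = 60466176^2 = 3656158440062976
6^40 = (6^20)^2 = 3656158440062976^2 = 13367494538843734067838845976576
6^41 = 6 * 6^40 = 6 * 13367494538843734067838845976576 = 80204967233062404407033075859456

Result: 80204967233062404407033075859456
Multiplications needed: 7 (7 lines after 6^1)

6^41 = 80204967233062404407033075859456. Using exponentiation by squaring, this requires 7 multiplications. The key idea: if the exponent is even, square the half-power; if odd, multiply by the base once.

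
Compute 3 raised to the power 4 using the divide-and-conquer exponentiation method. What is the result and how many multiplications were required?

Computing 3^4 by squaring (build up from 3^1; each line after the first costs one multiplication):

3^1 = 3
3^2 = (3^1)^2 = 3^2 = 9
3^4 = (3^2)^2 = 9^2 = 81

Result: 81
Multiplications needed: 2 (2 lines after 3^1)

3^4 = 81. Using exponentiation by squaring, this requires 2 multiplications. The key idea: if the exponent is even, square the half-power; if odd, multiply by the base once.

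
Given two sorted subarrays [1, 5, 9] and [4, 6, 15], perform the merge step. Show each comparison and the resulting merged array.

Merging process:

Compare 1 vs 4: take 1 from left. Merged: [1]
Compare 5 vs 4: take 4 from right. Merged: [1, 4]
Compare 5 vs 6: take 5 from left. Merged: [1, 4, 5]
Compare 9 vs 6: take 6 from right. Merged: [1, 4, 5, 6]
Compare 9 vs 15: take 9 from left. Merged: [1, 4, 5, 6, 9]
Append remaining from right: [15]. Merged: [1, 4, 5, 6, 9, 15]

Final merged array: [1, 4, 5, 6, 9, 15]
Total comparisons: 5

The merged array is [1, 4, 5, 6, 9, 15], requiring 5 comparisons. The merge step runs in O(n) time where n is the total number of elements.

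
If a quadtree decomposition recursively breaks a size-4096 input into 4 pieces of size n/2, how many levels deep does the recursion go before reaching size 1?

For divide and conquer with division factor 2:

Problem sizes at each level:
Level 0: 4096
Level 1: 2048
Level 2: 1024
Level 3: 512
Level 4: 256
Level 5: 128
Level 6: 64
Level 7: 32
Level 8: 16
Level 9: 8
Level 10: 4
Level 11: 2
Level 12: 1

The root is level 0 and the size-1 base case is level 12 (the tree spans levels 0 through 12, i.e. 13 levels counting the root), so the depth is the number of divisions: log_2(4096) = 12

The recursion tree depth is log_2(4096) = 12. At each level, the problem size is divided by 2, so it takes 12 divisions to reduce to a base case of size 1. The algorithm makes 4 recursive calls at each level.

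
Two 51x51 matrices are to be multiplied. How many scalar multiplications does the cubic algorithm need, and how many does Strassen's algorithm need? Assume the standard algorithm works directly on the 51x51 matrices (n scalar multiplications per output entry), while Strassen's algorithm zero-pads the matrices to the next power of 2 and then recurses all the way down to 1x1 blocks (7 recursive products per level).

Matrix multiplication for 51x51 matrices:

Strassen's algorithm requires power-of-2 dimensions. Pad 51x51 to 64x64 (next power of 2).

Standard algorithm: 51^3 = 132651 multiplications
Strassen's algorithm: 7^(log2(64)) = 7^6 = 117649 multiplications
Savings: 132651 - 117649 = 15002 multiplications

Standard: 132651 multiplications (51^3). Strassen: 117649 multiplications (7^6, after padding to 64x64). Strassen reduces 8 recursive multiplications to 7 at each level.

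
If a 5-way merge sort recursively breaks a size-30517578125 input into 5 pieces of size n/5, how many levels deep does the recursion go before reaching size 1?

For divide and conquer with division factor 5:

Problem sizes at each level:
Level 0: 30517578125
Level 1: 6103515625
Level 2: 1220703125
Level 3: 244140625
Level 4: 48828125
Level 5: 9765625
Level 6: 1953125
Level 7: 390625
Level 8: 78125
Level 9: 15625
Level 10: 3125
Level 11: 625
Level 12: 125
Level 13: 25
Level 14: 5
Level 15: 1

The root is level 0 and the size-1 base case is level 15 (the tree spans levels 0 through 15, i.e. 16 levels counting the root), so the depth is the number of divisions: log_5(30517578125) = 15

The recursion tree depth is log_5(30517578125) = 15. At each level, the problem size is divided by 5, so it takes 15 divisions to reduce to a base case of size 1. The algorithm makes 5 recursive calls at each level.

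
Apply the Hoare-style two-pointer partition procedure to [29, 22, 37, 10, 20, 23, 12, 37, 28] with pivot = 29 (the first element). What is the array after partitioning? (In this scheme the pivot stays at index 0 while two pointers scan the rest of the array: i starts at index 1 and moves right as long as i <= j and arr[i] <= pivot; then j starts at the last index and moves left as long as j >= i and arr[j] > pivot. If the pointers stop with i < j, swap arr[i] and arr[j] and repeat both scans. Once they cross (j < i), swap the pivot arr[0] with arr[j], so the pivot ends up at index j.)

Hoare-style two-pointer partition with pivot = 29:

Initial array: [29, 22, 37, 10, 20, 23, 12, 37, 28]

Pointers start at i = 1, j = 8.
i stops at index 2 (arr[2]=37 > 29), j stops at index 8 (arr[8]=28 <= 29): swap arr[2] and arr[8], array becomes [29, 22, 28, 10, 20, 23, 12, 37, 37]
i ends at 7, j ends at 6: the pointers have crossed (j < i), so scanning stops.

Swap pivot arr[0] with arr[6] to place pivot at position 6: [12, 22, 28, 10, 20, 23, 29, 37, 37]
Pivot position: 6

After partitioning with pivot 29, the array becomes [12, 22, 28, 10, 20, 23, 29, 37, 37]. The pivot is placed at index 6. All elements to the left of the pivot are <= 29, and all elements to the right are > 29.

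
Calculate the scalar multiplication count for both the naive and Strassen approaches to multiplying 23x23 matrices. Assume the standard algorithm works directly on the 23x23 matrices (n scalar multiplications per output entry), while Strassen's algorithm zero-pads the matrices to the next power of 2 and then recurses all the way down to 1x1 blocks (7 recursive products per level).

Matrix multiplication for 23x23 matrices:

Strassen's algorithm requires power-of-2 dimensions. Pad 23x23 to 32x32 (next power of 2).

Standard algorithm: 23^3 = 12167 multiplications
Strassen's algorithm: 7^(log2(32)) = 7^5 = 16807 multiplications
Difference: 12167 - 16807 = -4640 (Strassen uses MORE here due to padding overhead — for small or just-over-power-of-2 n, padding can outweigh the per-level savings)

Standard: 12167 multiplications (23^3). Strassen: 16807 multiplications (7^5, after padding to 32x32). Strassen reduces 8 recursive multiplications to 7 at each level.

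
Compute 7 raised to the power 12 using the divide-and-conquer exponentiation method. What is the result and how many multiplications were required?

Computing 7^12 by squaring (build up from 7^1; each line after the first costs one multiplication):

7^1 = 7
7^2 = (7^1)^2 = 7^2 = 49
7^3 = 7 * 7^2 = 7 * 49 = 343
7^6 = (7^3)^2 = 343^2 = 117649
7^12 = (7^6)^2 = 117649^2 = 13841287201

Result: 13841287201
Multiplications needed: 4 (4 lines after 7^1)

7^12 = 13841287201. Using exponentiation by squaring, this requires 4 multiplications. The key idea: if the exponent is even, square the half-power; if odd, multiply by the base once.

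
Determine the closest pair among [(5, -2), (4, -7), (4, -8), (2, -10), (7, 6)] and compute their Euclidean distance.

Computing all pairwise distances among 5 points:

d((5, -2), (4, -7)) = 5.099
d((5, -2), (4, -8)) = 6.0828
d((5, -2), (2, -10)) = 8.544
d((5, -2), (7, 6)) = 8.2462
d((4, -7), (4, -8)) = 1.0 <-- minimum
d((4, -7), (2, -10)) = 3.6056
d((4, -7), (7, 6)) = 13.3417
d((4, -8), (2, -10)) = 2.8284
d((4, -8), (7, 6)) = 14.3178
d((2, -10), (7, 6)) = 16.7631

Closest pair: (4, -7) and (4, -8) with distance 1.0

The closest pair is (4, -7) and (4, -8) with Euclidean distance 1.0. For 5 points, brute-force pairwise comparison is shown above. For large n, the divide-and-conquer algorithm (sort by x, recurse on halves, check the dividing strip) achieves O(n log n).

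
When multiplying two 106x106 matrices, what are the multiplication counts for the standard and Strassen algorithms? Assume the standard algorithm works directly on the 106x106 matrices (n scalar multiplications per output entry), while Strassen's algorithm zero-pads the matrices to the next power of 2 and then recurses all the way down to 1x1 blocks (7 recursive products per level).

Matrix multiplication for 106x106 matrices:

Strassen's algorithm requires power-of-2 dimensions. Pad 106x106 to 128x128 (next power of 2).

Standard algorithm: 106^3 = 1191016 multiplications
Strassen's algorithm: 7^(log2(128)) = 7^7 = 823543 multiplications
Savings: 1191016 - 823543 = 367473 multiplications

Standard: 1191016 multiplications (106^3). Strassen: 823543 multiplications (7^7, after padding to 128x128). Strassen reduces 8 recursive multiplications to 7 at each level.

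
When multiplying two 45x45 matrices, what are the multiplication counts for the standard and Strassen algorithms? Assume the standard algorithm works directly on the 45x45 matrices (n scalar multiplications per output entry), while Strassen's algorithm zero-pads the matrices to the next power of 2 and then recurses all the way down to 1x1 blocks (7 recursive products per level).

Matrix multiplication for 45x45 matrices:

Strassen's algorithm requires power-of-2 dimensions. Pad 45x45 to 64x64 (next power of 2).

Standard algorithm: 45^3 = 91125 multiplications
Strassen's algorithm: 7^(log2(64)) = 7^6 = 117649 multiplications
Difference: 91125 - 117649 = -26524 (Strassen uses MORE here due to padding overhead — for small or just-over-power-of-2 n, padding can outweigh the per-level savings)

Standard: 91125 multiplications (45^3). Strassen: 117649 multiplications (7^6, after padding to 64x64). Strassen reduces 8 recursive multiplications to 7 at each level.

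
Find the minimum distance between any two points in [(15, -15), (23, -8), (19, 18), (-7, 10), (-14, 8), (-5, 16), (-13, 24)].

Computing all pairwise distances among 7 points:

d((15, -15), (23, -8)) = 10.6301
d((15, -15), (19, 18)) = 33.2415
d((15, -15), (-7, 10)) = 33.3017
d((15, -15), (-14, 8)) = 37.0135
d((15, -15), (-5, 16)) = 36.8917
d((15, -15), (-13, 24)) = 48.0104
d((23, -8), (19, 18)) = 26.3059
d((23, -8), (-7, 10)) = 34.9857
d((23, -8), (-14, 8)) = 40.3113
d((23, -8), (-5, 16)) = 36.8782
d((23, -8), (-13, 24)) = 48.1664
d((19, 18), (-7, 10)) = 27.2029
d((19, 18), (-14, 8)) = 34.4819
d((19, 18), (-5, 16)) = 24.0832
d((19, 18), (-13, 24)) = 32.5576
d((-7, 10), (-14, 8)) = 7.2801
d((-7, 10), (-5, 16)) = 6.3246 <-- minimum
d((-7, 10), (-13, 24)) = 15.2315
d((-14, 8), (-5, 16)) = 12.0416
d((-14, 8), (-13, 24)) = 16.0312
d((-5, 16), (-13, 24)) = 11.3137

Closest pair: (-7, 10) and (-5, 16) with distance 6.3246

The closest pair is (-7, 10) and (-5, 16) with Euclidean distance 6.3246. For 7 points, brute-force pairwise comparison is shown above. For large n, the divide-and-conquer algorithm (sort by x, recurse on halves, check the dividing strip) achieves O(n log n).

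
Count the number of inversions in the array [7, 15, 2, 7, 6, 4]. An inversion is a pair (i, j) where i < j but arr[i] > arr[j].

Finding inversions in [7, 15, 2, 7, 6, 4]:

(0, 2): arr[0]=7 > arr[2]=2
(0, 4): arr[0]=7 > arr[4]=6
(0, 5): arr[0]=7 > arr[5]=4
(1, 2): arr[1]=15 > arr[2]=2
(1, 3): arr[1]=15 > arr[3]=7
(1, 4): arr[1]=15 > arr[4]=6
(1, 5): arr[1]=15 > arr[5]=4
(3, 4): arr[3]=7 > arr[4]=6
(3, 5): arr[3]=7 > arr[5]=4
(4, 5): arr[4]=6 > arr[5]=4

Total inversions: 10

The array has 10 inversion(s): (0,2), (0,4), (0,5), (1,2), (1,3), (1,4), (1,5), (3,4), (3,5), (4,5). Each pair (i,j) satisfies i < j and arr[i] > arr[j].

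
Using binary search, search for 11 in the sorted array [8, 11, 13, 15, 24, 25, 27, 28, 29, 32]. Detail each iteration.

Binary search for 11 in [8, 11, 13, 15, 24, 25, 27, 28, 29, 32]:

lo=0, hi=9, mid=4, arr[mid]=24 -> 24 > 11, search left half
lo=0, hi=3, mid=1, arr[mid]=11 -> Found target at index 1!

Binary search finds 11 at index 1 after 2 comparisons. The search repeatedly halves the search space by comparing with the middle element.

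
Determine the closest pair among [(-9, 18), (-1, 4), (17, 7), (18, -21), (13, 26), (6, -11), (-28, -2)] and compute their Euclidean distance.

Computing all pairwise distances among 7 points:

d((-9, 18), (-1, 4)) = 16.1245
d((-9, 18), (17, 7)) = 28.2312
d((-9, 18), (18, -21)) = 47.4342
d((-9, 18), (13, 26)) = 23.4094
d((-9, 18), (6, -11)) = 32.6497
d((-9, 18), (-28, -2)) = 27.5862
d((-1, 4), (17, 7)) = 18.2483
d((-1, 4), (18, -21)) = 31.4006
d((-1, 4), (13, 26)) = 26.0768
d((-1, 4), (6, -11)) = 16.5529
d((-1, 4), (-28, -2)) = 27.6586
d((17, 7), (18, -21)) = 28.0179
d((17, 7), (13, 26)) = 19.4165
d((17, 7), (6, -11)) = 21.095
d((17, 7), (-28, -2)) = 45.8912
d((18, -21), (13, 26)) = 47.2652
d((18, -21), (6, -11)) = 15.6205 <-- minimum
d((18, -21), (-28, -2)) = 49.7695
d((13, 26), (6, -11)) = 37.6563
d((13, 26), (-28, -2)) = 49.6488
d((6, -11), (-28, -2)) = 35.171

Closest pair: (18, -21) and (6, -11) with distance 15.6205

The closest pair is (18, -21) and (6, -11) with Euclidean distance 15.6205. For 7 points, brute-force pairwise comparison is shown above. For large n, the divide-and-conquer algorithm (sort by x, recurse on halves, check the dividing strip) achieves O(n log n).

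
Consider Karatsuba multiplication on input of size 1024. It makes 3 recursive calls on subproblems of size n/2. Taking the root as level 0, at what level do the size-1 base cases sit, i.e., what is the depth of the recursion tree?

For divide and conquer with division factor 2:

Problem sizes at each level:
Level 0: 1024
Level 1: 512
Level 2: 256
Level 3: 128
Level 4: 64
Level 5: 32
Level 6: 16
Level 7: 8
Level 8: 4
Level 9: 2
Level 10: 1

The root is level 0 and the size-1 base case is level 10 (the tree spans levels 0 through 10, i.e. 11 levels counting the root), so the depth is the number of divisions: log_2(1024) = 10

The recursion tree depth is log_2(1024) = 10. At each level, the problem size is divided by 2, so it takes 10 divisions to reduce to a base case of size 1. The algorithm makes 3 recursive calls at each level.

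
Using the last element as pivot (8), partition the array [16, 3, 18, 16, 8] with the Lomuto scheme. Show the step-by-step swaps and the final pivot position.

Lomuto partition with pivot = 8:

Initial array: [16, 3, 18, 16, 8]

arr[0]=16 > 8: no swap
arr[1]=3 <= 8: swap with position 0, array becomes [3, 16, 18, 16, 8]
arr[2]=18 > 8: no swap
arr[3]=16 > 8: no swap

Place pivot at position 1: [3, 8, 18, 16, 16]
Pivot position: 1

After partitioning with pivot 8, the array becomes [3, 8, 18, 16, 16]. The pivot is placed at index 1. All elements to the left of the pivot are <= 8, and all elements to the right are > 8.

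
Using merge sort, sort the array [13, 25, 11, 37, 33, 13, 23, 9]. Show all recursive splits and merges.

Merge sort trace:

Split: [13, 25, 11, 37, 33, 13, 23, 9] -> [13, 25, 11, 37] and [33, 13, 23, 9]
  Split: [13, 25, 11, 37] -> [13, 25] and [11, 37]
    Split: [13, 25] -> [13] and [25]
    Merge: [13] + [25] -> [13, 25]
    Split: [11, 37] -> [11] and [37]
    Merge: [11] + [37] -> [11, 37]
  Merge: [13, 25] + [11, 37] -> [11, 13, 25, 37]
  Split: [33, 13, 23, 9] -> [33, 13] and [23, 9]
    Split: [33, 13] -> [33] and [13]
    Merge: [33] + [13] -> [13, 33]
    Split: [23, 9] -> [23] and [9]
    Merge: [23] + [9] -> [9, 23]
  Merge: [13, 33] + [9, 23] -> [9, 13, 23, 33]
Merge: [11, 13, 25, 37] + [9, 13, 23, 33] -> [9, 11, 13, 13, 23, 25, 33, 37]

Final sorted array: [9, 11, 13, 13, 23, 25, 33, 37]

The merge sort proceeds by recursively splitting the array and merging sorted halves.
After all merges, the sorted array is [9, 11, 13, 13, 23, 25, 33, 37].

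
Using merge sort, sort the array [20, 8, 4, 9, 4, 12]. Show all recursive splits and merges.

Merge sort trace:

Split: [20, 8, 4, 9, 4, 12] -> [20, 8, 4] and [9, 4, 12]
  Split: [20, 8, 4] -> [20] and [8, 4]
    Split: [8, 4] -> [8] and [4]
    Merge: [8] + [4] -> [4, 8]
  Merge: [20] + [4, 8] -> [4, 8, 20]
  Split: [9, 4, 12] -> [9] and [4, 12]
    Split: [4, 12] -> [4] and [12]
    Merge: [4] + [12] -> [4, 12]
  Merge: [9] + [4, 12] -> [4, 9, 12]
Merge: [4, 8, 20] + [4, 9, 12] -> [4, 4, 8, 9, 12, 20]

Final sorted array: [4, 4, 8, 9, 12, 20]

The merge sort proceeds by recursively splitting the array and merging sorted halves.
After all merges, the sorted array is [4, 4, 8, 9, 12, 20].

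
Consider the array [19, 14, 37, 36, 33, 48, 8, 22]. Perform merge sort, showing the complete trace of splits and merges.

Merge sort trace:

Split: [19, 14, 37, 36, 33, 48, 8, 22] -> [19, 14, 37, 36] and [33, 48, 8, 22]
  Split: [19, 14, 37, 36] -> [19, 14] and [37, 36]
    Split: [19, 14] -> [19] and [14]
    Merge: [19] + [14] -> [14, 19]
    Split: [37, 36] -> [37] and [36]
    Merge: [37] + [36] -> [36, 37]
  Merge: [14, 19] + [36, 37] -> [14, 19, 36, 37]
  Split: [33, 48, 8, 22] -> [33, 48] and [8, 22]
    Split: [33, 48] -> [33] and [48]
    Merge: [33] + [48] -> [33, 48]
    Split: [8, 22] -> [8] and [22]
    Merge: [8] + [22] -> [8, 22]
  Merge: [33, 48] + [8, 22] -> [8, 22, 33, 48]
Merge: [14, 19, 36, 37] + [8, 22, 33, 48] -> [8, 14, 19, 22, 33, 36, 37, 48]

Final sorted array: [8, 14, 19, 22, 33, 36, 37, 48]

The merge sort proceeds by recursively splitting the array and merging sorted halves.
After all merges, the sorted array is [8, 14, 19, 22, 33, 36, 37, 48].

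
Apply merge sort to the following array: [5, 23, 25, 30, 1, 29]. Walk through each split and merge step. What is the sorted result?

Merge sort trace:

Split: [5, 23, 25, 30, 1, 29] -> [5, 23, 25] and [30, 1, 29]
  Split: [5, 23, 25] -> [5] and [23, 25]
    Split: [23, 25] -> [23] and [25]
    Merge: [23] + [25] -> [23, 25]
  Merge: [5] + [23, 25] -> [5, 23, 25]
  Split: [30, 1, 29] -> [30] and [1, 29]
    Split: [1, 29] -> [1] and [29]
    Merge: [1] + [29] -> [1, 29]
  Merge: [30] + [1, 29] -> [1, 29, 30]
Merge: [5, 23, 25] + [1, 29, 30] -> [1, 5, 23, 25, 29, 30]

Final sorted array: [1, 5, 23, 25, 29, 30]

The merge sort proceeds by recursively splitting the array and merging sorted halves.
After all merges, the sorted array is [1, 5, 23, 25, 29, 30].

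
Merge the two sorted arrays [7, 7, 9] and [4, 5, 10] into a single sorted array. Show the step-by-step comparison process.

Merging process:

Compare 7 vs 4: take 4 from right. Merged: [4]
Compare 7 vs 5: take 5 from right. Merged: [4, 5]
Compare 7 vs 10: take 7 from left. Merged: [4, 5, 7]
Compare 7 vs 10: take 7 from left. Merged: [4, 5, 7, 7]
Compare 9 vs 10: take 9 from left. Merged: [4, 5, 7, 7, 9]
Append remaining from right: [10]. Merged: [4, 5, 7, 7, 9, 10]

Final merged array: [4, 5, 7, 7, 9, 10]
Total comparisons: 5

The merged array is [4, 5, 7, 7, 9, 10], requiring 5 comparisons. The merge step runs in O(n) time where n is the total number of elements.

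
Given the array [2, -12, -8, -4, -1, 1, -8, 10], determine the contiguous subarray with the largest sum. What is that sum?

Using Kadane's algorithm on [2, -12, -8, -4, -1, 1, -8, 10]:

Scanning through the array:
Position 1 (value -12): max_ending_here = -10, max_so_far = 2
Position 2 (value -8): max_ending_here = -8, max_so_far = 2
Position 3 (value -4): max_ending_here = -4, max_so_far = 2
Position 4 (value -1): max_ending_here = -1, max_so_far = 2
Position 5 (value 1): max_ending_here = 1, max_so_far = 2
Position 6 (value -8): max_ending_here = -7, max_so_far = 2
Position 7 (value 10): max_ending_here = 10, max_so_far = 10

Maximum subarray: [10]
Maximum sum: 10

The maximum subarray is [10] with sum 10. This subarray runs from index 7 to index 7.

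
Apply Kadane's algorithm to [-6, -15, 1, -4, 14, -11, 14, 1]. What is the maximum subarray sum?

Using Kadane's algorithm on [-6, -15, 1, -4, 14, -11, 14, 1]:

Scanning through the array:
Position 1 (value -15): max_ending_here = -15, max_so_far = -6
Position 2 (value 1): max_ending_here = 1, max_so_far = 1
Position 3 (value -4): max_ending_here = -3, max_so_far = 1
Position 4 (value 14): max_ending_here = 14, max_so_far = 14
Position 5 (value -11): max_ending_here = 3, max_so_far = 14
Position 6 (value 14): max_ending_here = 17, max_so_far = 17
Position 7 (value 1): max_ending_here = 18, max_so_far = 18

Maximum subarray: [14, -11, 14, 1]
Maximum sum: 18

The maximum subarray is [14, -11, 14, 1] with sum 18. This subarray runs from index 4 to index 7.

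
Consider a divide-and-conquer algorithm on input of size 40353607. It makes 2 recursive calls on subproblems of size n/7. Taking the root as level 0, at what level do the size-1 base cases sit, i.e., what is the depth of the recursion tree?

For divide and conquer with division factor 7:

Problem sizes at each level:
Level 0: 40353607
Level 1: 5764801
Level 2: 823543
Level 3: 117649
Level 4: 16807
Level 5: 2401
Level 6: 343
Level 7: 49
Level 8: 7
Level 9: 1

The root is level 0 and the size-1 base case is level 9 (the tree spans levels 0 through 9, i.e. 10 levels counting the root), so the depth is the number of divisions: log_7(40353607) = 9

The recursion tree depth is log_7(40353607) = 9. At each level, the problem size is divided by 7, so it takes 9 divisions to reduce to a base case of size 1. The algorithm makes 2 recursive calls at each level.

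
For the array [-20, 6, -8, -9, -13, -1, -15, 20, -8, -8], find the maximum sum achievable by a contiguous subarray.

Using Kadane's algorithm on [-20, 6, -8, -9, -13, -1, -15, 20, -8, -8]:

Scanning through the array:
Position 1 (value 6): max_ending_here = 6, max_so_far = 6
Position 2 (value -8): max_ending_here = -2, max_so_far = 6
Position 3 (value -9): max_ending_here = -9, max_so_far = 6
Position 4 (value -13): max_ending_here = -13, max_so_far = 6
Position 5 (value -1): max_ending_here = -1, max_so_far = 6
Position 6 (value -15): max_ending_here = -15, max_so_far = 6
Position 7 (value 20): max_ending_here = 20, max_so_far = 20
Position 8 (value -8): max_ending_here = 12, max_so_far = 20
Position 9 (value -8): max_ending_here = 4, max_so_far = 20

Maximum subarray: [20]
Maximum sum: 20

The maximum subarray is [20] with sum 20. This subarray runs from index 7 to index 7.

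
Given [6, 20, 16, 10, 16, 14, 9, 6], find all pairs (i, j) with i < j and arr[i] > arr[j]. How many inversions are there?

Finding inversions in [6, 20, 16, 10, 16, 14, 9, 6]:

(1, 2): arr[1]=20 > arr[2]=16
(1, 3): arr[1]=20 > arr[3]=10
(1, 4): arr[1]=20 > arr[4]=16
(1, 5): arr[1]=20 > arr[5]=14
(1, 6): arr[1]=20 > arr[6]=9
(1, 7): arr[1]=20 > arr[7]=6
(2, 3): arr[2]=16 > arr[3]=10
(2, 5): arr[2]=16 > arr[5]=14
(2, 6): arr[2]=16 > arr[6]=9
(2, 7): arr[2]=16 > arr[7]=6
(3, 6): arr[3]=10 > arr[6]=9
(3, 7): arr[3]=10 > arr[7]=6
(4, 5): arr[4]=16 > arr[5]=14
(4, 6): arr[4]=16 > arr[6]=9
(4, 7): arr[4]=16 > arr[7]=6
(5, 6): arr[5]=14 > arr[6]=9
(5, 7): arr[5]=14 > arr[7]=6
(6, 7): arr[6]=9 > arr[7]=6

Total inversions: 18

The array has 18 inversion(s): (1,2), (1,3), (1,4), (1,5), (1,6), (1,7), (2,3), (2,5), (2,6), (2,7), (3,6), (3,7), (4,5), (4,6), (4,7), (5,6), (5,7), (6,7). Each pair (i,j) satisfies i < j and arr[i] > arr[j].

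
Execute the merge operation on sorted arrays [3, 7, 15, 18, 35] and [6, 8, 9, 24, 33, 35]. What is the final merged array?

Merging process:

Compare 3 vs 6: take 3 from left. Merged: [3]
Compare 7 vs 6: take 6 from right. Merged: [3, 6]
Compare 7 vs 8: take 7 from left. Merged: [3, 6, 7]
Compare 15 vs 8: take 8 from right. Merged: [3, 6, 7, 8]
Compare 15 vs 9: take 9 from right. Merged: [3, 6, 7, 8, 9]
Compare 15 vs 24: take 15 from left. Merged: [3, 6, 7, 8, 9, 15]
Compare 18 vs 24: take 18 from left. Merged: [3, 6, 7, 8, 9, 15, 18]
Compare 35 vs 24: take 24 from right. Merged: [3, 6, 7, 8, 9, 15, 18, 24]
Compare 35 vs 33: take 33 from right. Merged: [3, 6, 7, 8, 9, 15, 18, 24, 33]
Compare 35 vs 35: take 35 from left. Merged: [3, 6, 7, 8, 9, 15, 18, 24, 33, 35]
Append remaining from right: [35]. Merged: [3, 6, 7, 8, 9, 15, 18, 24, 33, 35, 35]

Final merged array: [3, 6, 7, 8, 9, 15, 18, 24, 33, 35, 35]
Total comparisons: 10

The merged array is [3, 6, 7, 8, 9, 15, 18, 24, 33, 35, 35], requiring 10 comparisons. The merge step runs in O(n) time where n is the total number of elements.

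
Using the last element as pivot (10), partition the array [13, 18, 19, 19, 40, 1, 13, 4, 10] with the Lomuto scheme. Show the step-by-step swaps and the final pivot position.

Lomuto partition with pivot = 10:

Initial array: [13, 18, 19, 19, 40, 1, 13, 4, 10]

arr[0]=13 > 10: no swap
arr[1]=18 > 10: no swap
arr[2]=19 > 10: no swap
arr[3]=19 > 10: no swap
arr[4]=40 > 10: no swap
arr[5]=1 <= 10: swap with position 0, array becomes [1, 18, 19, 19, 40, 13, 13, 4, 10]
arr[6]=13 > 10: no swap
arr[7]=4 <= 10: swap with position 1, array becomes [1, 4, 19, 19, 40, 13, 13, 18, 10]

Place pivot at position 2: [1, 4, 10, 19, 40, 13, 13, 18, 19]
Pivot position: 2

After partitioning with pivot 10, the array becomes [1, 4, 10, 19, 40, 13, 13, 18, 19]. The pivot is placed at index 2. All elements to the left of the pivot are <= 10, and all elements to the right are > 10.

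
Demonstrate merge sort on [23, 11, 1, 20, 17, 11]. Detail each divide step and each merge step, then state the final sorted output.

Merge sort trace:

Split: [23, 11, 1, 20, 17, 11] -> [23, 11, 1] and [20, 17, 11]
  Split: [23, 11, 1] -> [23] and [11, 1]
    Split: [11, 1] -> [11] and [1]
    Merge: [11] + [1] -> [1, 11]
  Merge: [23] + [1, 11] -> [1, 11, 23]
  Split: [20, 17, 11] -> [20] and [17, 11]
    Split: [17, 11] -> [17] and [11]
    Merge: [17] + [11] -> [11, 17]
  Merge: [20] + [11, 17] -> [11, 17, 20]
Merge: [1, 11, 23] + [11, 17, 20] -> [1, 11, 11, 17, 20, 23]

Final sorted array: [1, 11, 11, 17, 20, 23]

The merge sort proceeds by recursively splitting the array and merging sorted halves.
After all merges, the sorted array is [1, 11, 11, 17, 20, 23].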